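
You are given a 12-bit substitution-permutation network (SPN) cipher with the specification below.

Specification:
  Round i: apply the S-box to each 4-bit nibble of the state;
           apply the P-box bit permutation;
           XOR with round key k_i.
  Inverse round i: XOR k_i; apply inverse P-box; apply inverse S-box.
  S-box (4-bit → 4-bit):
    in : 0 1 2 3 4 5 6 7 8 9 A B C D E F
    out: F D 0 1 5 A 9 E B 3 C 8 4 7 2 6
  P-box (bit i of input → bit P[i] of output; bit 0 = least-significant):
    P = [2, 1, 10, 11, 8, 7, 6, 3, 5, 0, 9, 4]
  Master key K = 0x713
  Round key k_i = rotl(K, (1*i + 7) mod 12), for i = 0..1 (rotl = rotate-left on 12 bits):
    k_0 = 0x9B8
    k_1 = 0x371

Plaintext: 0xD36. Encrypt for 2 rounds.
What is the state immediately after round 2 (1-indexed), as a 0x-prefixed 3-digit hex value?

0x6F7

s_0 = plaintext = 0xD36
s_1 = Round(s_0, k_0) = 0x29D
s_2 = Round(s_1, k_1) = 0x6F7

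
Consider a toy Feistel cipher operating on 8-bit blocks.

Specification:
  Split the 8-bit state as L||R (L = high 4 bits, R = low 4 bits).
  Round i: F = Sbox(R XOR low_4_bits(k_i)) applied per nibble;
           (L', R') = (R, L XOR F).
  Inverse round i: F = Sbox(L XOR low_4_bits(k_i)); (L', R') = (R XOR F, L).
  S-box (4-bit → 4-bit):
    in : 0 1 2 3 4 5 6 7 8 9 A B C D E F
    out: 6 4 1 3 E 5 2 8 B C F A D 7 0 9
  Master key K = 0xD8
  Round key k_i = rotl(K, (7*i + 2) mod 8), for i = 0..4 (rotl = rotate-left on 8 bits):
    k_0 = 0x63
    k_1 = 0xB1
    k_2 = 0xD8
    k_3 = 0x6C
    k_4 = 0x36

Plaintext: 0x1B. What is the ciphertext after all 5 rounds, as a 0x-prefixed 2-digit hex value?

0xED

s_0 = plaintext = 0x1B
s_1 = Round(s_0, k_0) = 0xBA
s_2 = Round(s_1, k_1) = 0xA1
s_3 = Round(s_2, k_2) = 0x16
s_4 = Round(s_3, k_3) = 0x6E
s_5 = Round(s_4, k_4) = 0xED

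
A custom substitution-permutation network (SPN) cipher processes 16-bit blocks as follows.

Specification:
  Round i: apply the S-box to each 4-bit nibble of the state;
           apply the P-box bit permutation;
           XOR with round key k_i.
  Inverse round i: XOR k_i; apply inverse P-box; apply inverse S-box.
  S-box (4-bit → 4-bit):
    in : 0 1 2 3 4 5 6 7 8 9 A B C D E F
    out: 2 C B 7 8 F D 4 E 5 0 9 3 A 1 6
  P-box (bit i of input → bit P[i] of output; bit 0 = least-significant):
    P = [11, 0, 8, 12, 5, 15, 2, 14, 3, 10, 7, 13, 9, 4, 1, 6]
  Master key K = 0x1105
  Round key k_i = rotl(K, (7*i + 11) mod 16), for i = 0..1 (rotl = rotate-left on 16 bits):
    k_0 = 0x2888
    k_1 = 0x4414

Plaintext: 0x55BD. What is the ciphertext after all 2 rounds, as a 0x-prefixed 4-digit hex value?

0x4F4B

s_0 = plaintext = 0x55BD
s_1 = Round(s_0, k_0) = 0x5E73
s_2 = Round(s_1, k_1) = 0x4F4B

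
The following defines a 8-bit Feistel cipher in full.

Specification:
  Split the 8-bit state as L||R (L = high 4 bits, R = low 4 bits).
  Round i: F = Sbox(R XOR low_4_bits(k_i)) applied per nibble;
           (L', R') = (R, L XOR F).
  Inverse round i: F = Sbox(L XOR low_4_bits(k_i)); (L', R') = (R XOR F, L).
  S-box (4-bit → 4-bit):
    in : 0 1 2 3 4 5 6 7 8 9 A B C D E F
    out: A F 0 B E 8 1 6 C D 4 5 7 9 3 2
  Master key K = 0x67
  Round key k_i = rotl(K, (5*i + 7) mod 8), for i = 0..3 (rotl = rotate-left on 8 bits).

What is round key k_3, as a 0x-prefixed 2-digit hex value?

0xD9

K = 0x67
k_0 = rotl(K, (5*0+7) mod 8) = rotl(K, 7) = 0xB3
k_1 = rotl(K, (5*1+7) mod 8) = rotl(K, 4) = 0x76
k_2 = rotl(K, (5*2+7) mod 8) = rotl(K, 1) = 0xCE
k_3 = rotl(K, (5*3+7) mod 8) = rotl(K, 6) = 0xD9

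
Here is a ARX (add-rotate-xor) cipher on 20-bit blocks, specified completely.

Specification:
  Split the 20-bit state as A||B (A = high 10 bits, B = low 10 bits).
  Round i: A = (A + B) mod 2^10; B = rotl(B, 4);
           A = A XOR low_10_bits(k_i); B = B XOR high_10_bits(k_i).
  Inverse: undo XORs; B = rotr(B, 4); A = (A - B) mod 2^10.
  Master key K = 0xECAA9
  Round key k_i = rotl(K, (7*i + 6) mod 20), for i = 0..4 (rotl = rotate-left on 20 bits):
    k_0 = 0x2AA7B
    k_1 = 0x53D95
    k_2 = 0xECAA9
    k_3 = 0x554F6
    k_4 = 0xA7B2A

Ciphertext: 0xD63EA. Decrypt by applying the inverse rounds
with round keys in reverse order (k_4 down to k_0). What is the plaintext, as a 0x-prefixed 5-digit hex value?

0xEE17A

s_0 = ciphertext = 0xD63EA
s_1 = InvRound(s_0, k_4) = 0xD6D17
s_2 = InvRound(s_1, k_3) = 0xCA484
s_3 = InvRound(s_2, k_2) = 0xF35B3
s_4 = InvRound(s_3, k_1) = 0xD270F
s_5 = InvRound(s_4, k_0) = 0xEE17A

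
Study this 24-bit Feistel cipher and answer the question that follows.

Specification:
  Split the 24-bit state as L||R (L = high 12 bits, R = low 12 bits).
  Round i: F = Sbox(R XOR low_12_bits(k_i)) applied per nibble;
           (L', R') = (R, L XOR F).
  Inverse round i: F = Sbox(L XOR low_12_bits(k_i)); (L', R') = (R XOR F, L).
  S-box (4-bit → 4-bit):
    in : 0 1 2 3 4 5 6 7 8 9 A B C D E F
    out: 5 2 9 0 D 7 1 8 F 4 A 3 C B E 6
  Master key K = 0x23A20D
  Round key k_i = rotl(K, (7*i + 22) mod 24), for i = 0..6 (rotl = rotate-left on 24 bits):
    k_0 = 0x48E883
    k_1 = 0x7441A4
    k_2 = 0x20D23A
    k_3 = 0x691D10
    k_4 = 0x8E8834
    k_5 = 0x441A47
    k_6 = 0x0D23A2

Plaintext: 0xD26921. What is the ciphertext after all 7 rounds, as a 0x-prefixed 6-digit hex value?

0xB2F8CB

s_0 = plaintext = 0xD26921
s_1 = Round(s_0, k_0) = 0x921F8F
s_2 = Round(s_1, k_1) = 0xF8F7B2
s_3 = Round(s_2, k_2) = 0x7B2870
s_4 = Round(s_3, k_3) = 0x8700A7
s_5 = Round(s_4, k_4) = 0x0A7730
s_6 = Round(s_5, k_5) = 0x730B2F
s_7 = Round(s_6, k_6) = 0xB2F8CB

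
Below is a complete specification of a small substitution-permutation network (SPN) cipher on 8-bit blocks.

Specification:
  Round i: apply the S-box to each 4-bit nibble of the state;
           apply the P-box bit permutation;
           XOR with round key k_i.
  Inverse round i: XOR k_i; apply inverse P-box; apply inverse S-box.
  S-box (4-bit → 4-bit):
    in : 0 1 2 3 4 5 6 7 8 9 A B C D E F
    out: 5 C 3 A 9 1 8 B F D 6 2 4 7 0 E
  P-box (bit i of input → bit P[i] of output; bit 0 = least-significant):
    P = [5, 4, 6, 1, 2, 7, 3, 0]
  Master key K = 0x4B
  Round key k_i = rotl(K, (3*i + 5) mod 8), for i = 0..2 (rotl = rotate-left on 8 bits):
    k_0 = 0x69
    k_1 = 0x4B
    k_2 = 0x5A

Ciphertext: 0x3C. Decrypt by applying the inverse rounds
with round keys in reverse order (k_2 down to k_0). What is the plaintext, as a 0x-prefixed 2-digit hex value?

0xA6

s_0 = ciphertext = 0x3C
s_1 = InvRound(s_0, k_2) = 0x59
s_2 = InvRound(s_1, k_1) = 0xE3
s_3 = InvRound(s_2, k_0) = 0xA6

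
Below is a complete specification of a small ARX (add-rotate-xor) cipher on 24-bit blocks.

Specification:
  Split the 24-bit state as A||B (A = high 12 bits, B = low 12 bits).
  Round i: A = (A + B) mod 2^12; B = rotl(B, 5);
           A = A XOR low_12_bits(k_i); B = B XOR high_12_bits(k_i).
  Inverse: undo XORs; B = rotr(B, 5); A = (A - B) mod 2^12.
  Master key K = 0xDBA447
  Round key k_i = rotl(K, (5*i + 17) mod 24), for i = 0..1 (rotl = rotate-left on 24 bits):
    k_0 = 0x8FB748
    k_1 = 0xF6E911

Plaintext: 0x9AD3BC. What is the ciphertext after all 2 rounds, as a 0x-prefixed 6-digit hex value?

s_0 = plaintext = 0x9AD3BC
s_1 = Round(s_0, k_0) = 0xA21F7C
s_2 = Round(s_1, k_1) = 0x08C0F0

0x08C0F0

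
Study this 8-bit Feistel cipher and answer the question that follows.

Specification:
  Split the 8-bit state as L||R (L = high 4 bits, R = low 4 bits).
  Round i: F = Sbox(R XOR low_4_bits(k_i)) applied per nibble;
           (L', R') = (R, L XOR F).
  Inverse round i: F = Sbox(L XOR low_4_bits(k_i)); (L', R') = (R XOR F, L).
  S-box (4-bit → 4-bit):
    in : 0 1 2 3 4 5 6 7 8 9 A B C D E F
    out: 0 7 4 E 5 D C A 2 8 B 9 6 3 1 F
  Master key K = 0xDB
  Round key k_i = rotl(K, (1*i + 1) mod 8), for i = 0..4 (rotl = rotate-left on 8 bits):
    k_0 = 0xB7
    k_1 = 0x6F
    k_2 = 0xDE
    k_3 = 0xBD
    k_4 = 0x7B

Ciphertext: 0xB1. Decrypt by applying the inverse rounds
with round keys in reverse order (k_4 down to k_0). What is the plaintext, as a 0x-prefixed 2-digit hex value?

0x4D

s_0 = ciphertext = 0xB1
s_1 = InvRound(s_0, k_4) = 0x1B
s_2 = InvRound(s_1, k_3) = 0xD1
s_3 = InvRound(s_2, k_2) = 0xFD
s_4 = InvRound(s_3, k_1) = 0xDF
s_5 = InvRound(s_4, k_0) = 0x4D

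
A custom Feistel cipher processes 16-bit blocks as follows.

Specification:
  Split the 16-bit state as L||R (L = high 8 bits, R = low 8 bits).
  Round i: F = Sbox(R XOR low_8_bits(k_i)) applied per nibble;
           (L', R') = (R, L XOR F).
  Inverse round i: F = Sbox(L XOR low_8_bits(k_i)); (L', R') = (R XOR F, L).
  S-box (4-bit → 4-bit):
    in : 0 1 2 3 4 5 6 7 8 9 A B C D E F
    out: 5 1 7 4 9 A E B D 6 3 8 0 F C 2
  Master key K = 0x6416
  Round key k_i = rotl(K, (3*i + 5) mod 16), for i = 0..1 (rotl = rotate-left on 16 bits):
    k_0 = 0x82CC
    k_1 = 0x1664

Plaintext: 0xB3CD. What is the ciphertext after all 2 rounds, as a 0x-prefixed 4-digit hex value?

s_0 = plaintext = 0xB3CD
s_1 = Round(s_0, k_0) = 0xCDE2
s_2 = Round(s_1, k_1) = 0xE213

0xE213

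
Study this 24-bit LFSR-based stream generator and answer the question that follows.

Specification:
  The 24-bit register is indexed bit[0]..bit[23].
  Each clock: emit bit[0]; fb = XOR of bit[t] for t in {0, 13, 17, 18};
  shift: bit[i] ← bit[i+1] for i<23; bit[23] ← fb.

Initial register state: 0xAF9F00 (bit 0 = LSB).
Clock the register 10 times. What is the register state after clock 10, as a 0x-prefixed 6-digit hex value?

0x802BE7

reg_0 = 0xAF9F00
clock 1: out=0, reg = 0x57CF80
clock 2: out=0, reg = 0x2BE7C0
clock 3: out=0, reg = 0x15F3E0
clock 4: out=0, reg = 0x0AF9F0
clock 5: out=0, reg = 0x057CF8
clock 6: out=0, reg = 0x02BE7C
clock 7: out=0, reg = 0x015F3E
clock 8: out=0, reg = 0x00AF9F
clock 9: out=1, reg = 0x0057CF
clock 10: out=1, reg = 0x802BE7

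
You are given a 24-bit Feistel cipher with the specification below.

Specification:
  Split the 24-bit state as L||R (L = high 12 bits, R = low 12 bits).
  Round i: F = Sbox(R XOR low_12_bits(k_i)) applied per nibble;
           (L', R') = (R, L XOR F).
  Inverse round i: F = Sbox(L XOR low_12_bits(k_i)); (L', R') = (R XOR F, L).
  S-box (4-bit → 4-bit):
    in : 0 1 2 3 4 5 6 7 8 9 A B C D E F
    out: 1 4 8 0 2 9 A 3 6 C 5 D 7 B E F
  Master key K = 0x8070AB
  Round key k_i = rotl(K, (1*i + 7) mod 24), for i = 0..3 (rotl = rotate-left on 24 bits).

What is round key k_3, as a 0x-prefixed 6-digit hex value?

0xC2AE01

K = 0x8070AB
k_0 = rotl(K, (1*0+7) mod 24) = rotl(K, 7) = 0x3855C0
k_1 = rotl(K, (1*1+7) mod 24) = rotl(K, 8) = 0x70AB80
k_2 = rotl(K, (1*2+7) mod 24) = rotl(K, 9) = 0xE15700
k_3 = rotl(K, (1*3+7) mod 24) = rotl(K, 10) = 0xC2AE01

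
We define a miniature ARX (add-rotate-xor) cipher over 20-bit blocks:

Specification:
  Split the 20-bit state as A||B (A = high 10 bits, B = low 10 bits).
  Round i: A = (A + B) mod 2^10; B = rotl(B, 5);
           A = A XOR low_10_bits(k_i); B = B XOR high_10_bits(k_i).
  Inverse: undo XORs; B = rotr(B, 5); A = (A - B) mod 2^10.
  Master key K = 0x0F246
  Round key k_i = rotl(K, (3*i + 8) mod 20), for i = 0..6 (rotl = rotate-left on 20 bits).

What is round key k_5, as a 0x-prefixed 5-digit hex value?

K = 0x0F246
k_0 = rotl(K, (3*0+8) mod 20) = rotl(K, 8) = 0x2460F
k_1 = rotl(K, (3*1+8) mod 20) = rotl(K, 11) = 0x23079
k_2 = rotl(K, (3*2+8) mod 20) = rotl(K, 14) = 0x183C9
k_3 = rotl(K, (3*3+8) mod 20) = rotl(K, 17) = 0xC1E48
k_4 = rotl(K, (3*4+8) mod 20) = rotl(K, 0) = 0x0F246
k_5 = rotl(K, (3*5+8) mod 20) = rotl(K, 3) = 0x79230

0x79230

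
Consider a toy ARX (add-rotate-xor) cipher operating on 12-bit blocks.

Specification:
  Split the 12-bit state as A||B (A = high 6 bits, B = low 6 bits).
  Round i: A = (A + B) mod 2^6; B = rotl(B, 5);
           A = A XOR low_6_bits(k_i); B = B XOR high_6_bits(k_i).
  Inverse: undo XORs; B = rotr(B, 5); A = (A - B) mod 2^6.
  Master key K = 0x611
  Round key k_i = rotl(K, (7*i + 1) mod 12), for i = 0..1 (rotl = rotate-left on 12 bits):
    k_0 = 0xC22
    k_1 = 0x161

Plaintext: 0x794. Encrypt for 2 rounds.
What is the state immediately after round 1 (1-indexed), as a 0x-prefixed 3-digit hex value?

0x43A

s_0 = plaintext = 0x794
s_1 = Round(s_0, k_0) = 0x43A
s_2 = Round(s_1, k_1) = 0xAD8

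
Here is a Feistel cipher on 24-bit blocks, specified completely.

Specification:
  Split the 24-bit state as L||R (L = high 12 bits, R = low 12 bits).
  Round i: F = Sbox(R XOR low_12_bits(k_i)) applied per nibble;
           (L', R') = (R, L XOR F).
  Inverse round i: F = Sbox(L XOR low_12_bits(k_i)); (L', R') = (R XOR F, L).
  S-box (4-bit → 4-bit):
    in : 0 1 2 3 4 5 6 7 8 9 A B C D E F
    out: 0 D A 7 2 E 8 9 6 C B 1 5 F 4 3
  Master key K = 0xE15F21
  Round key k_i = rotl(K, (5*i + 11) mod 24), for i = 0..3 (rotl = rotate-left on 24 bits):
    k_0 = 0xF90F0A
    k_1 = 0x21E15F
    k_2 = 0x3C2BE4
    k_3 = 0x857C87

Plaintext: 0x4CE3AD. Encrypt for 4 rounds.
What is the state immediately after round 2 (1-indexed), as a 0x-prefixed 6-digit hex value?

s_0 = plaintext = 0x4CE3AD
s_1 = Round(s_0, k_0) = 0x3AD177
s_2 = Round(s_1, k_1) = 0x17730B
s_3 = Round(s_2, k_2) = 0x30B734
s_4 = Round(s_3, k_3) = 0x73421C

0x17730B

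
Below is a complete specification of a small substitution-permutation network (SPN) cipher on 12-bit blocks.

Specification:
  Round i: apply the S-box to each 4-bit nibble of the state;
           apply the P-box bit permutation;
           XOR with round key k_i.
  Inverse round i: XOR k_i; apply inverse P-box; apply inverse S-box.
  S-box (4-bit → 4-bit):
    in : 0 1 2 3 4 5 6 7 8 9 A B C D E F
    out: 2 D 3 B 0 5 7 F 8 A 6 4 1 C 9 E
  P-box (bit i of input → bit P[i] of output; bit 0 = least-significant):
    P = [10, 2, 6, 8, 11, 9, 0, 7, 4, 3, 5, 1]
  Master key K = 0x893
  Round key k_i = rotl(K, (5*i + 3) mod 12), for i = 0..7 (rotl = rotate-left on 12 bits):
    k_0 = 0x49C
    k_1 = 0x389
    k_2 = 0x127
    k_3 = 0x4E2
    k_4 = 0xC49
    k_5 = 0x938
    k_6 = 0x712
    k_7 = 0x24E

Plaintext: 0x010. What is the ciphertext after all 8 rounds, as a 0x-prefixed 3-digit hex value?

s_0 = plaintext = 0x010
s_1 = Round(s_0, k_0) = 0xC11
s_2 = Round(s_1, k_1) = 0xE58
s_3 = Round(s_2, k_2) = 0x834
s_4 = Round(s_3, k_3) = 0xE60
s_5 = Round(s_4, k_4) = 0x65E
s_6 = Round(s_5, k_5) = 0x401
s_7 = Round(s_6, k_6) = 0x052
s_8 = Round(s_7, k_7) = 0xE43

0xE43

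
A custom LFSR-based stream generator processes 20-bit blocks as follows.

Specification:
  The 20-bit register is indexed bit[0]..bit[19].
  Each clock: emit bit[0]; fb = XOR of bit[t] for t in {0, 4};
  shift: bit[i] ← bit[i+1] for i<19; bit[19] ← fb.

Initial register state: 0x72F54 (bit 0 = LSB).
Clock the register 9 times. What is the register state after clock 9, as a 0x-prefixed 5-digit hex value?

reg_0 = 0x72F54
clock 1: out=0, reg = 0xB97AA
clock 2: out=0, reg = 0x5CBD5
clock 3: out=1, reg = 0x2E5EA
clock 4: out=0, reg = 0x172F5
clock 5: out=1, reg = 0x0B97A
clock 6: out=0, reg = 0x85CBD
clock 7: out=1, reg = 0x42E5E
clock 8: out=0, reg = 0xA172F
clock 9: out=1, reg = 0xD0B97

0xD0B97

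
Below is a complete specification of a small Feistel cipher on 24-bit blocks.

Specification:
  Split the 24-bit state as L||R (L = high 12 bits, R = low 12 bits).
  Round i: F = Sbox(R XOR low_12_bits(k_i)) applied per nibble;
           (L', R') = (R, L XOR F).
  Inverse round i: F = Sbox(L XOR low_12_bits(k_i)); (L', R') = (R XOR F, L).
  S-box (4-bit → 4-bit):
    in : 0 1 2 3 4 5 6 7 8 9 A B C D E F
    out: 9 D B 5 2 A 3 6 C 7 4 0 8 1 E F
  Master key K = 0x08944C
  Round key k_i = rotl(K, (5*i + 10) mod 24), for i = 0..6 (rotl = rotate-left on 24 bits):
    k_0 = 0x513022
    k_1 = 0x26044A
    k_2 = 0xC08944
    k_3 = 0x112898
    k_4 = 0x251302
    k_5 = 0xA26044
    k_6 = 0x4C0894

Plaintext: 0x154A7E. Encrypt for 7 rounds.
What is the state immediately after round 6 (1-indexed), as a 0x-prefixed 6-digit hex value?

s_0 = plaintext = 0x154A7E
s_1 = Round(s_0, k_0) = 0xA7E5FC
s_2 = Round(s_1, k_1) = 0x5FC77D
s_3 = Round(s_2, k_2) = 0x77DBAB
s_4 = Round(s_3, k_3) = 0xBAB228
s_5 = Round(s_4, k_4) = 0x22861F
s_6 = Round(s_5, k_5) = 0x61F188
s_7 = Round(s_6, k_6) = 0x1881C7

0x61F188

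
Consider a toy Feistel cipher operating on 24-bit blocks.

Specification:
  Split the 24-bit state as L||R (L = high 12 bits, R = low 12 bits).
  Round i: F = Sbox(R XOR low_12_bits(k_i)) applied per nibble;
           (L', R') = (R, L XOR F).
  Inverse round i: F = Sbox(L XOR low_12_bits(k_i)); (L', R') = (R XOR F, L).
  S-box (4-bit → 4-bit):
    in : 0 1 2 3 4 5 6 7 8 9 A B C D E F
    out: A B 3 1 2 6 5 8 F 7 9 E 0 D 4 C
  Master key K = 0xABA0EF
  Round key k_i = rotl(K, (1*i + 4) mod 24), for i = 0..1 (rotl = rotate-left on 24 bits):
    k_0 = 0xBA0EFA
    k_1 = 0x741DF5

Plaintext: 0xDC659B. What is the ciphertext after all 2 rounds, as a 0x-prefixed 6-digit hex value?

0x39D1C4

s_0 = plaintext = 0xDC659B
s_1 = Round(s_0, k_0) = 0x59B39D
s_2 = Round(s_1, k_1) = 0x39D1C4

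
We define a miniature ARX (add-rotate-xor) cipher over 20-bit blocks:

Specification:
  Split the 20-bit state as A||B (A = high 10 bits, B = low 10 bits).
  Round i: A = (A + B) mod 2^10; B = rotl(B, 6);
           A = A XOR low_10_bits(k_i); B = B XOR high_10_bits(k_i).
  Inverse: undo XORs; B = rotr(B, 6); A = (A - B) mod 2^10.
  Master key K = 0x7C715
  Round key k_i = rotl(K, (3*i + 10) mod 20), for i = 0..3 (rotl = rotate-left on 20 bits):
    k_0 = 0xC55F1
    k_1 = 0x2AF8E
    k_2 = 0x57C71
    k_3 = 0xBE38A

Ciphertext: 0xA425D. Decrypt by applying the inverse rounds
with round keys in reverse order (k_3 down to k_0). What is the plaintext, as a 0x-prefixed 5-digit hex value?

s_0 = ciphertext = 0xA425D
s_1 = InvRound(s_0, k_3) = 0xB2252
s_2 = InvRound(s_1, k_2) = 0x774DC
s_3 = InvRound(s_2, k_1) = 0xB8B71
s_4 = InvRound(s_3, k_0) = 0x34A41

0x34A41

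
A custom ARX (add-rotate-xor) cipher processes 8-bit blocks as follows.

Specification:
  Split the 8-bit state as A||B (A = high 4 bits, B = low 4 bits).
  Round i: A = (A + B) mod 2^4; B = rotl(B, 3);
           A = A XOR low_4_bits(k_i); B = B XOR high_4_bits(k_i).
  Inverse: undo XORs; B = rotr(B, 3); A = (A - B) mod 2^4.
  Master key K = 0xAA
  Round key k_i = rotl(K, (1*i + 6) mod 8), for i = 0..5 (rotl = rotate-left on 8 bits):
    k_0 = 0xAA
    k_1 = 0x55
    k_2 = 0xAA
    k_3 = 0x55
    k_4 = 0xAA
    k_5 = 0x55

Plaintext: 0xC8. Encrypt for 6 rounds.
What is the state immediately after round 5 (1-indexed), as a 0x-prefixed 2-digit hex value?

s_0 = plaintext = 0xC8
s_1 = Round(s_0, k_0) = 0xEE
s_2 = Round(s_1, k_1) = 0x92
s_3 = Round(s_2, k_2) = 0x1B
s_4 = Round(s_3, k_3) = 0x98
s_5 = Round(s_4, k_4) = 0xBE
s_6 = Round(s_5, k_5) = 0xC2

0xBE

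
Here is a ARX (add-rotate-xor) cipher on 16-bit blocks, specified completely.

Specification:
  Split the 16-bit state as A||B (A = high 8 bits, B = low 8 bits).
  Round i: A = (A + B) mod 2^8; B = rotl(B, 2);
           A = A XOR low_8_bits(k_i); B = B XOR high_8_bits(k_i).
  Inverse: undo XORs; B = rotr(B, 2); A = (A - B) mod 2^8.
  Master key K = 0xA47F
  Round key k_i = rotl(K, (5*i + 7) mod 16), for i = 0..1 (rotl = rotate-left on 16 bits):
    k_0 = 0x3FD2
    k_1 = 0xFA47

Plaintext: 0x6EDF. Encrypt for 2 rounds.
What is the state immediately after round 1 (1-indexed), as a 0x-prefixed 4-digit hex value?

0x9F40

s_0 = plaintext = 0x6EDF
s_1 = Round(s_0, k_0) = 0x9F40
s_2 = Round(s_1, k_1) = 0x98FB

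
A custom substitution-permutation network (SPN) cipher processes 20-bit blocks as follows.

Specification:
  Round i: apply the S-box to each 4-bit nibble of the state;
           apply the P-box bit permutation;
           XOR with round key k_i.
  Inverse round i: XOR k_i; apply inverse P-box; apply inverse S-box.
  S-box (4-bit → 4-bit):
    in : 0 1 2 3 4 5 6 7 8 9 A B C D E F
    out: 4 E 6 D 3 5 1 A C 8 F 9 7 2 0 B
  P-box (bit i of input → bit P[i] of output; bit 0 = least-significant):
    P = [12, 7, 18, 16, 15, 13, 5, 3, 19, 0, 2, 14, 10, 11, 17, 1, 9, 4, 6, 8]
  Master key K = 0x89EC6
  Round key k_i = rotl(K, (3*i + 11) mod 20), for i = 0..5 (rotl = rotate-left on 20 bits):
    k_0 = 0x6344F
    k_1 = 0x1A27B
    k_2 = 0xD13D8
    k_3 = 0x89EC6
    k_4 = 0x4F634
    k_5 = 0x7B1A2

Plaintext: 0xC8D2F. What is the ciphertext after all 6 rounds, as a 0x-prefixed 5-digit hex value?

s_0 = plaintext = 0xC8D2F
s_1 = Round(s_0, k_0) = 0x506BC
s_2 = Round(s_1, k_1) = 0xF30B3
s_3 = Round(s_2, k_2) = 0xA84C6
s_4 = Round(s_3, k_3) = 0x22DB5
s_5 = Round(s_4, k_4) = 0x26E6D
s_6 = Round(s_5, k_5) = 0x73572

0x73572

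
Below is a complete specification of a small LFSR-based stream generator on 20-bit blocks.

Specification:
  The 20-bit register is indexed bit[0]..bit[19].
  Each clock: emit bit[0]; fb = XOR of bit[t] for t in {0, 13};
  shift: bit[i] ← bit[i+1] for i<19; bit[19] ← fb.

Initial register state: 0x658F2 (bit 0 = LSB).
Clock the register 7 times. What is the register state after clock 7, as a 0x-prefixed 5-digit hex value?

reg_0 = 0x658F2
clock 1: out=0, reg = 0x32C79
clock 2: out=1, reg = 0x1963C
clock 3: out=0, reg = 0x0CB1E
clock 4: out=0, reg = 0x0658F
clock 5: out=1, reg = 0x032C7
clock 6: out=1, reg = 0x01963
clock 7: out=1, reg = 0x80CB1

0x80CB1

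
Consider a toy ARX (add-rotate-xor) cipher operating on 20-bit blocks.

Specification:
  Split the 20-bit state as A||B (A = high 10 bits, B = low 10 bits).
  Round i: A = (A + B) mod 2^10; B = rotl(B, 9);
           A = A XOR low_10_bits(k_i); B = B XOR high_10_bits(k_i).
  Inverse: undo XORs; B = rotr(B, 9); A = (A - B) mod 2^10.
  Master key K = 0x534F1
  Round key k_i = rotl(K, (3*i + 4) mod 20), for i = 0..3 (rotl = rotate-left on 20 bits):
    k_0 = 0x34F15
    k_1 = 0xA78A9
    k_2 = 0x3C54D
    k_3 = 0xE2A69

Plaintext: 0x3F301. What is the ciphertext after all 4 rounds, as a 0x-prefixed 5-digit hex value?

s_0 = plaintext = 0x3F301
s_1 = Round(s_0, k_0) = 0x3A353
s_2 = Round(s_1, k_1) = 0x24937
s_3 = Round(s_2, k_2) = 0x2126A
s_4 = Round(s_3, k_3) = 0x21EBF

0x21EBF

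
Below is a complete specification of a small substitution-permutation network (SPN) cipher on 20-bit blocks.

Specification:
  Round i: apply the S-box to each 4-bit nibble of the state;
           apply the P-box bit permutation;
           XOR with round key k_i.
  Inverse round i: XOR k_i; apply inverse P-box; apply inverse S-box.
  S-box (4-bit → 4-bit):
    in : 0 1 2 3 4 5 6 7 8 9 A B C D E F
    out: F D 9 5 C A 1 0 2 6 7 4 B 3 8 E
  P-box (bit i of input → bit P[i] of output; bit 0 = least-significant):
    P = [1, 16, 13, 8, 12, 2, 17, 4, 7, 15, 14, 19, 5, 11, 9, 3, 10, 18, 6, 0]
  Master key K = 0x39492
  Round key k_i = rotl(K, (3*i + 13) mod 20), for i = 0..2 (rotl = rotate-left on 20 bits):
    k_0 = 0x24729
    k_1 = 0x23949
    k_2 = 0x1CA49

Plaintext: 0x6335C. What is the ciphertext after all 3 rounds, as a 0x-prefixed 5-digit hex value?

s_0 = plaintext = 0x6335C
s_1 = Round(s_0, k_0) = 0x3009F
s_2 = Round(s_1, k_1) = 0x9D6A5
s_3 = Round(s_2, k_2) = 0x6D3AD

0x6D3AD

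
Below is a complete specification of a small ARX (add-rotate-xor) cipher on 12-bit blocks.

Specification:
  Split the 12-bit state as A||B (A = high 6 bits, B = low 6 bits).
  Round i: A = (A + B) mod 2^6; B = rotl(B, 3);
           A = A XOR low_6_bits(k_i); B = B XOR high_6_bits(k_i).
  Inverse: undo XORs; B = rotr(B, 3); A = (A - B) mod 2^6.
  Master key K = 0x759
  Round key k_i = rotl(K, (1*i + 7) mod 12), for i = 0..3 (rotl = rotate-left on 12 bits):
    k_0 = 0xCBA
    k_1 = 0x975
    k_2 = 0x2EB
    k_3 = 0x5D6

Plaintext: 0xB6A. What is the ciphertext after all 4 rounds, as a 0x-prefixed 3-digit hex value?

s_0 = plaintext = 0xB6A
s_1 = Round(s_0, k_0) = 0xB67
s_2 = Round(s_1, k_1) = 0x859
s_3 = Round(s_2, k_2) = 0x440
s_4 = Round(s_3, k_3) = 0x1D7

0x1D7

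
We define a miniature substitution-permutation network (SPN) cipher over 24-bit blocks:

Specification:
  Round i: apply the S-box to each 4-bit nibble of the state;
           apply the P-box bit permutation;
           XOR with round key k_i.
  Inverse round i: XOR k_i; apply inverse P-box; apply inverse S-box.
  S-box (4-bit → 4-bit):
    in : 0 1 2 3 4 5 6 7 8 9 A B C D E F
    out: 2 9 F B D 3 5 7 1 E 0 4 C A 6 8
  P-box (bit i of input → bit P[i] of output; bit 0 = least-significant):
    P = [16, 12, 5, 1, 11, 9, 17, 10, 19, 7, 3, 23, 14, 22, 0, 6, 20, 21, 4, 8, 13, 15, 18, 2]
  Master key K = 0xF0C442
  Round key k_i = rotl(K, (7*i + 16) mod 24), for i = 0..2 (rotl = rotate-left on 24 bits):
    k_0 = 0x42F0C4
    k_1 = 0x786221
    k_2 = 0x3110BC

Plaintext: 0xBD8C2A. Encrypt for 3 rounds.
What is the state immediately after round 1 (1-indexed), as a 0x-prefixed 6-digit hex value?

0xE4BFCC

s_0 = plaintext = 0xBD8C2A
s_1 = Round(s_0, k_0) = 0xE4BFCC
s_2 = Round(s_1, k_1) = 0xEEE712
s_3 = Round(s_2, k_2) = 0x5C8C07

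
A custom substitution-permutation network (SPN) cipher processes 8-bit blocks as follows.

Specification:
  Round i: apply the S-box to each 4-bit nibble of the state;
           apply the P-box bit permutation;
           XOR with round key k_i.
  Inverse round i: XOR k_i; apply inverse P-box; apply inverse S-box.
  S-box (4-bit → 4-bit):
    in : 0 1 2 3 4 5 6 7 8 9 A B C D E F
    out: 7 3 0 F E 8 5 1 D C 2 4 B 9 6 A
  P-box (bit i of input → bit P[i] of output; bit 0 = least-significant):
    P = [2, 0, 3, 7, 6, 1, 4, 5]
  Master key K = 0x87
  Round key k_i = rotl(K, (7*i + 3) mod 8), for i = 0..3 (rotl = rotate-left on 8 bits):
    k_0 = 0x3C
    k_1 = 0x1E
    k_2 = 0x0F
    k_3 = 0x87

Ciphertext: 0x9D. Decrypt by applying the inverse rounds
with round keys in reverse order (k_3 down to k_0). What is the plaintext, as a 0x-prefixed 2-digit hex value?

0xFA

s_0 = ciphertext = 0x9D
s_1 = InvRound(s_0, k_3) = 0xEB
s_2 = InvRound(s_1, k_2) = 0xDD
s_3 = InvRound(s_2, k_1) = 0x1F
s_4 = InvRound(s_3, k_0) = 0xFA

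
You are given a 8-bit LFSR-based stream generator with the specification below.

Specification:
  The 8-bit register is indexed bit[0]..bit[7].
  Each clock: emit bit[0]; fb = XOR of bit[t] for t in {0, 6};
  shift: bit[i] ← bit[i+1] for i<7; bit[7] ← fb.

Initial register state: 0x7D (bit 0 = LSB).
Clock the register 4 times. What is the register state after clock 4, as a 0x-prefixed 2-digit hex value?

reg_0 = 0x7D
clock 1: out=1, reg = 0x3E
clock 2: out=0, reg = 0x1F
clock 3: out=1, reg = 0x8F
clock 4: out=1, reg = 0xC7

0xC7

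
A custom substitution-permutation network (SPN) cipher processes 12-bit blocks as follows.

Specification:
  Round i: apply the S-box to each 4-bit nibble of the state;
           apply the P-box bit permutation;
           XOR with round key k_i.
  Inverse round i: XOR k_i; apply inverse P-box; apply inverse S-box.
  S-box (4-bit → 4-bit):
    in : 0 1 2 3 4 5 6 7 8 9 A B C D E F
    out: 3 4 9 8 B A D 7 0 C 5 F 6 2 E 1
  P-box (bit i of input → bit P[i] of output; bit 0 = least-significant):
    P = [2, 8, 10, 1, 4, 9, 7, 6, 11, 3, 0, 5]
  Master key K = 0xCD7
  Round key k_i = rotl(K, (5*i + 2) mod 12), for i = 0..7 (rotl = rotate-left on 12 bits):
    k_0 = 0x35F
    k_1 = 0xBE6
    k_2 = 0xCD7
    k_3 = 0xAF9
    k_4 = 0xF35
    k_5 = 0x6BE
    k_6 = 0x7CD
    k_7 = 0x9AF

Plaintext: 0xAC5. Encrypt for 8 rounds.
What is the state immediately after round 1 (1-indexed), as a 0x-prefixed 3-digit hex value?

0x8DC

s_0 = plaintext = 0xAC5
s_1 = Round(s_0, k_0) = 0x8DC
s_2 = Round(s_1, k_1) = 0xCE6
s_3 = Round(s_2, k_2) = 0xA18
s_4 = Round(s_3, k_3) = 0x278
s_5 = Round(s_4, k_4) = 0x585
s_6 = Round(s_5, k_5) = 0x794
s_7 = Round(s_6, k_6) = 0xE02
s_8 = Round(s_7, k_7) = 0xB90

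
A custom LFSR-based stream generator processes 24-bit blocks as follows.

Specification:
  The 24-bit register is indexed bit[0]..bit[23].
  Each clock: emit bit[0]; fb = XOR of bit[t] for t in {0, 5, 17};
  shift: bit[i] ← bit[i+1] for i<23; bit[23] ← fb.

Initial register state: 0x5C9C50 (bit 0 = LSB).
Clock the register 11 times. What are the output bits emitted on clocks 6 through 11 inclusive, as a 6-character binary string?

reg_0 = 0x5C9C50
clock 1: out=0, reg = 0x2E4E28
clock 2: out=0, reg = 0x172714
clock 3: out=0, reg = 0x8B938A
clock 4: out=0, reg = 0xC5C9C5
clock 5: out=1, reg = 0xE2E4E2
clock 6: out=0, reg = 0x717271
clock 7: out=1, reg = 0x38B938
clock 8: out=0, reg = 0x9C5C9C
clock 9: out=0, reg = 0x4E2E4E
clock 10: out=0, reg = 0xA71727
clock 11: out=1, reg = 0xD38B93

010001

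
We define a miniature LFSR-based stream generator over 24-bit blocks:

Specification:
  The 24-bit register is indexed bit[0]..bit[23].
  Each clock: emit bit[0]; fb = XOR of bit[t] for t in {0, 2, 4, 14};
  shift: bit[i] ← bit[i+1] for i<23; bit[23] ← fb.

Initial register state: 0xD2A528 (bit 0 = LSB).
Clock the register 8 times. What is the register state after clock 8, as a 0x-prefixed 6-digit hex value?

0x7AD2A5

reg_0 = 0xD2A528
clock 1: out=0, reg = 0x695294
clock 2: out=0, reg = 0xB4A94A
clock 3: out=0, reg = 0x5A54A5
clock 4: out=1, reg = 0xAD2A52
clock 5: out=0, reg = 0xD69529
clock 6: out=1, reg = 0xEB4A94
clock 7: out=0, reg = 0xF5A54A
clock 8: out=0, reg = 0x7AD2A5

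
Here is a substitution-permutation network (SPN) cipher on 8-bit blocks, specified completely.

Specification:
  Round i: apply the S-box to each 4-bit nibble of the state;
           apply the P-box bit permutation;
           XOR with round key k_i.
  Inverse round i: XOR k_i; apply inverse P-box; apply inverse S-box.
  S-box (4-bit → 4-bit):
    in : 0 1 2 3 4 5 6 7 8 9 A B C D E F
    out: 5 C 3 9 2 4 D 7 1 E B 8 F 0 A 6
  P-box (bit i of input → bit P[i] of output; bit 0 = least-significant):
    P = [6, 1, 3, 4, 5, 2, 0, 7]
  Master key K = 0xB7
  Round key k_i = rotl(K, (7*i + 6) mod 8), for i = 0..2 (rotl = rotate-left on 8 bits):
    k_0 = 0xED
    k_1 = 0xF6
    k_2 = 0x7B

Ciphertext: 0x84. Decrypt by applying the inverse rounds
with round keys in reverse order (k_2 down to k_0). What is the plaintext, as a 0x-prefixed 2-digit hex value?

s_0 = ciphertext = 0x84
s_1 = InvRound(s_0, k_2) = 0xCC
s_2 = InvRound(s_1, k_1) = 0x89
s_3 = InvRound(s_2, k_0) = 0x28

0x28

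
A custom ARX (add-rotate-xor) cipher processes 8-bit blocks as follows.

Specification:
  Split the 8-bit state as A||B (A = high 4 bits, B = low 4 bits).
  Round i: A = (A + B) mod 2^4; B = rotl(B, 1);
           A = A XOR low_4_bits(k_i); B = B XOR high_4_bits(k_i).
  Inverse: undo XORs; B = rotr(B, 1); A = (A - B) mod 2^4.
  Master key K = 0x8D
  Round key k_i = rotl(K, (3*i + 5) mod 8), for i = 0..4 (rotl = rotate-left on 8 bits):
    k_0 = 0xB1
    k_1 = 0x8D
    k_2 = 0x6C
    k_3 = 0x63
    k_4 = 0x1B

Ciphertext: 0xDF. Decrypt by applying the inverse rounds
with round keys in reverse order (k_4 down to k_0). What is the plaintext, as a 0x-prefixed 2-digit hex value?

s_0 = ciphertext = 0xDF
s_1 = InvRound(s_0, k_4) = 0xF7
s_2 = InvRound(s_1, k_3) = 0x48
s_3 = InvRound(s_2, k_2) = 0x17
s_4 = InvRound(s_3, k_1) = 0xDF
s_5 = InvRound(s_4, k_0) = 0xA2

0xA2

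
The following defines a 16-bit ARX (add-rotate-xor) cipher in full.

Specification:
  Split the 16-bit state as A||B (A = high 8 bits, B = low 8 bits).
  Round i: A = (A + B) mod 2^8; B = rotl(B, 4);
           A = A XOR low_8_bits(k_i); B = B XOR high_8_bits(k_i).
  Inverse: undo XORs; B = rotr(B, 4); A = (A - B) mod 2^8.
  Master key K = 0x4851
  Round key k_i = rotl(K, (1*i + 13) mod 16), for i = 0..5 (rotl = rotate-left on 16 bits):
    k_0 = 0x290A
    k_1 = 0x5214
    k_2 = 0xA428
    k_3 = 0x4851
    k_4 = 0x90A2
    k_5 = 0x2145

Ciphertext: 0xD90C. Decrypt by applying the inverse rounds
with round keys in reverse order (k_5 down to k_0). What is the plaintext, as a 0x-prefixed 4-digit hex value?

0x1EE6

s_0 = ciphertext = 0xD90C
s_1 = InvRound(s_0, k_5) = 0xCAD2
s_2 = InvRound(s_1, k_4) = 0x4424
s_3 = InvRound(s_2, k_3) = 0x4FC6
s_4 = InvRound(s_3, k_2) = 0x4126
s_5 = InvRound(s_4, k_1) = 0x0E47
s_6 = InvRound(s_5, k_0) = 0x1EE6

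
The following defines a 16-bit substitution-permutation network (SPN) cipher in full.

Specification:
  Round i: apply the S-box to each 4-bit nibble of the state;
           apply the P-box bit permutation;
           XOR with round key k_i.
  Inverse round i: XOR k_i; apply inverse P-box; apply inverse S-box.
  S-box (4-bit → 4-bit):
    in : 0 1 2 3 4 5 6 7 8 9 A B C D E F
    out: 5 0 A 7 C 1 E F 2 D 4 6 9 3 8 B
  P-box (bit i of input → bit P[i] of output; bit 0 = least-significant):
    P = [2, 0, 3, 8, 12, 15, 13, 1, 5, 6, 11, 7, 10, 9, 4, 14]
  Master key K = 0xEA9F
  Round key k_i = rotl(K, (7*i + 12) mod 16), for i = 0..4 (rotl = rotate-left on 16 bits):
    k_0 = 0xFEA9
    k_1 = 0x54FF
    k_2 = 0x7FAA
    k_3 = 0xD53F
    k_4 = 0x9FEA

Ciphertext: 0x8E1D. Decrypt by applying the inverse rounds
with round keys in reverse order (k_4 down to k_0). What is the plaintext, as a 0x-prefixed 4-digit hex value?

0x79AD

s_0 = ciphertext = 0x8E1D
s_1 = InvRound(s_0, k_4) = 0xAFCF
s_2 = InvRound(s_1, k_3) = 0x6701
s_3 = InvRound(s_2, k_2) = 0x19CB
s_4 = InvRound(s_3, k_1) = 0x901C
s_5 = InvRound(s_4, k_0) = 0x79AD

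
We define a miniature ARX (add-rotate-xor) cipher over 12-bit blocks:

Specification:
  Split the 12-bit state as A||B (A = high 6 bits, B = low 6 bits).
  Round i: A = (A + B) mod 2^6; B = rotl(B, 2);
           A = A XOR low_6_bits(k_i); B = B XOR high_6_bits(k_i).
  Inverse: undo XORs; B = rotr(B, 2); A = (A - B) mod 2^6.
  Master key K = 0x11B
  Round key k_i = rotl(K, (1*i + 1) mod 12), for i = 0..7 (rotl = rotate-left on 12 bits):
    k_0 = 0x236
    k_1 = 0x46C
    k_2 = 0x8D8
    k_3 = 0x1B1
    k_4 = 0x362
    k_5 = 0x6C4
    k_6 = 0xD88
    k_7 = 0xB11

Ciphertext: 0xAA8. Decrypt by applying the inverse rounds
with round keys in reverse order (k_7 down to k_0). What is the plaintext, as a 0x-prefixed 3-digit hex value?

s_0 = ciphertext = 0xAA8
s_1 = InvRound(s_0, k_7) = 0xE81
s_2 = InvRound(s_1, k_6) = 0xD7D
s_3 = InvRound(s_2, k_5) = 0x229
s_4 = InvRound(s_3, k_4) = 0x849
s_5 = InvRound(s_4, k_3) = 0x773
s_6 = InvRound(s_5, k_2) = 0x044
s_7 = InvRound(s_6, k_1) = 0x615
s_8 = InvRound(s_7, k_0) = 0x5D7

0x5D7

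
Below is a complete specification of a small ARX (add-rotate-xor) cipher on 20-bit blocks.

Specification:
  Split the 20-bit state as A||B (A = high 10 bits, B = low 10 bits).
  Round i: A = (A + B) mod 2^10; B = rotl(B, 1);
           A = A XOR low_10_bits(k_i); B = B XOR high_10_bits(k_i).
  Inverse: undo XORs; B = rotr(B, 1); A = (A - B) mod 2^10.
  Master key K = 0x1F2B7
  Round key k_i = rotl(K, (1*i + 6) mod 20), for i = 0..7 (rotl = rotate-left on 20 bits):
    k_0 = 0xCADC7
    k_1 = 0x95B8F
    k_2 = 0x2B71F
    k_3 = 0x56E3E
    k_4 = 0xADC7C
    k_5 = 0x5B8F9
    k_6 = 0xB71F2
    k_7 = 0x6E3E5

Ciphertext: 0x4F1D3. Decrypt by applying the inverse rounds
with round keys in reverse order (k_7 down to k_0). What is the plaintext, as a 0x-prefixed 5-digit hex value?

0x31E19

s_0 = ciphertext = 0x4F1D3
s_1 = InvRound(s_0, k_7) = 0x29235
s_2 = InvRound(s_1, k_6) = 0xB8A74
s_3 = InvRound(s_2, k_5) = 0x2398D
s_4 = InvRound(s_3, k_4) = 0xD559D
s_5 = InvRound(s_4, k_3) = 0x42063
s_6 = InvRound(s_5, k_2) = 0x6C067
s_7 = InvRound(s_6, k_1) = 0xC9F18
s_8 = InvRound(s_7, k_0) = 0x31E19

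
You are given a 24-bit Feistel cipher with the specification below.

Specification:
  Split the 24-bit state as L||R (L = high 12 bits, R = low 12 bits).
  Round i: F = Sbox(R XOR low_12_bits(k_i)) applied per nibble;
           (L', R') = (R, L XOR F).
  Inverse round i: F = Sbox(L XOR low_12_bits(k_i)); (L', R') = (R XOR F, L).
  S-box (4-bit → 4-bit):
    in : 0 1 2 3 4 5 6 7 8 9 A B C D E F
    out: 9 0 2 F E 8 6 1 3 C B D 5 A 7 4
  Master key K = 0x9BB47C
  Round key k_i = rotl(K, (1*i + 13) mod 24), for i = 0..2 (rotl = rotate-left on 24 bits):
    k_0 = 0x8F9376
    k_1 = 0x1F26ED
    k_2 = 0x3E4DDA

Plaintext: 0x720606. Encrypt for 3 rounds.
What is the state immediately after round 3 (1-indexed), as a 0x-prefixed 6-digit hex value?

0xAA8E2B

s_0 = plaintext = 0x720606
s_1 = Round(s_0, k_0) = 0x606F39
s_2 = Round(s_1, k_1) = 0xF39AA8
s_3 = Round(s_2, k_2) = 0xAA8E2B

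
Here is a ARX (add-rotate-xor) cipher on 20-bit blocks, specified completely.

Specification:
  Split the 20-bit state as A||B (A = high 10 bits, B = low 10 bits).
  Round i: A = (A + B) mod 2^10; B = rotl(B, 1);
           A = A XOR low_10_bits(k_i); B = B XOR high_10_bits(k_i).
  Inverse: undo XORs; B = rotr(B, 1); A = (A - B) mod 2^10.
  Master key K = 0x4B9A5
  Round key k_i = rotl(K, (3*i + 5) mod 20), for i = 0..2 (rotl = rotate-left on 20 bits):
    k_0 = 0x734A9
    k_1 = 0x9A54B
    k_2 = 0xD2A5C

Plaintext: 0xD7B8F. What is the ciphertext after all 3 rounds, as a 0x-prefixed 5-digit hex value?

s_0 = plaintext = 0xD7B8F
s_1 = Round(s_0, k_0) = 0x912D2
s_2 = Round(s_1, k_1) = 0x177CC
s_3 = Round(s_2, k_2) = 0x9D4D3

0x9D4D3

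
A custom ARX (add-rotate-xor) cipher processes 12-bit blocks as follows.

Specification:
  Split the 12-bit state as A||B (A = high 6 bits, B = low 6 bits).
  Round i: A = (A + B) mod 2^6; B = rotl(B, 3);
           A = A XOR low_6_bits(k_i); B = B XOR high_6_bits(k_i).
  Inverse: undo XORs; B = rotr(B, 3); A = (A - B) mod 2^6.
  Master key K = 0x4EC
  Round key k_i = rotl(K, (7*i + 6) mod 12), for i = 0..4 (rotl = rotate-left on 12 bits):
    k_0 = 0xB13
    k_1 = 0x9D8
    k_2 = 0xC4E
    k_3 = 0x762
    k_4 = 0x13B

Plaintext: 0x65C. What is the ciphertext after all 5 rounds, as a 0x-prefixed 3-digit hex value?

0x26D

s_0 = plaintext = 0x65C
s_1 = Round(s_0, k_0) = 0x98F
s_2 = Round(s_1, k_1) = 0xB5E
s_3 = Round(s_2, k_2) = 0x142
s_4 = Round(s_3, k_3) = 0x94D
s_5 = Round(s_4, k_4) = 0x26D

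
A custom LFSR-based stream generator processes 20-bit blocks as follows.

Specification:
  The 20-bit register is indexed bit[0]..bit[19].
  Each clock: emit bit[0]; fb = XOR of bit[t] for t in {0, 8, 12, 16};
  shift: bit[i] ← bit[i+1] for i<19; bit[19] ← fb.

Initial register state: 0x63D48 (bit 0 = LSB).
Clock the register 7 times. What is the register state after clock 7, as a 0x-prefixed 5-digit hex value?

reg_0 = 0x63D48
clock 1: out=0, reg = 0x31EA4
clock 2: out=0, reg = 0x18F52
clock 3: out=0, reg = 0x0C7A9
clock 4: out=1, reg = 0x063D4
clock 5: out=0, reg = 0x831EA
clock 6: out=0, reg = 0x418F5
clock 7: out=1, reg = 0x20C7A

0x20C7A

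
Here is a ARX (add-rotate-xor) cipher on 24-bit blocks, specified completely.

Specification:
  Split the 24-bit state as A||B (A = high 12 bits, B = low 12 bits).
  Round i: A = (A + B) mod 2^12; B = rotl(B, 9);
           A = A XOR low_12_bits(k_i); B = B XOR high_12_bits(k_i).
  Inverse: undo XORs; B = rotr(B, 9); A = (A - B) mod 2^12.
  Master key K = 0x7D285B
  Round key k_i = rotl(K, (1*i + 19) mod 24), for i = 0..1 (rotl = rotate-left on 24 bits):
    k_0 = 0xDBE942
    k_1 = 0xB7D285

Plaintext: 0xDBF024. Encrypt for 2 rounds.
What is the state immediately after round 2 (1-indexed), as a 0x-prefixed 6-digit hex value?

s_0 = plaintext = 0xDBF024
s_1 = Round(s_0, k_0) = 0x4A15BA
s_2 = Round(s_1, k_1) = 0x8DEFCA

0x8DEFCA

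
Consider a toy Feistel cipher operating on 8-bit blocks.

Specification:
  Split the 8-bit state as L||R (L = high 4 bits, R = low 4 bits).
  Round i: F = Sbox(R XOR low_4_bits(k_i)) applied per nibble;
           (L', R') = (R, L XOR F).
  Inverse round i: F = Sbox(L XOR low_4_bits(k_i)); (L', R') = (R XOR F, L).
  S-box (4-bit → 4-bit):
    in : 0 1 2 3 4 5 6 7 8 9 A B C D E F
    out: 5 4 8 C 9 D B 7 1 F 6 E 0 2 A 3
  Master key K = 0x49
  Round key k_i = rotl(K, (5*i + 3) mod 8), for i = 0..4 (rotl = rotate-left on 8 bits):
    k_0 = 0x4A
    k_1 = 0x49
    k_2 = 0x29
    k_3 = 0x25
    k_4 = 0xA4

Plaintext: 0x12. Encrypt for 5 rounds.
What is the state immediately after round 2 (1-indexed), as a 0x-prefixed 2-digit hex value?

0x0D

s_0 = plaintext = 0x12
s_1 = Round(s_0, k_0) = 0x20
s_2 = Round(s_1, k_1) = 0x0D
s_3 = Round(s_2, k_2) = 0xD9
s_4 = Round(s_3, k_3) = 0x9D
s_5 = Round(s_4, k_4) = 0xD6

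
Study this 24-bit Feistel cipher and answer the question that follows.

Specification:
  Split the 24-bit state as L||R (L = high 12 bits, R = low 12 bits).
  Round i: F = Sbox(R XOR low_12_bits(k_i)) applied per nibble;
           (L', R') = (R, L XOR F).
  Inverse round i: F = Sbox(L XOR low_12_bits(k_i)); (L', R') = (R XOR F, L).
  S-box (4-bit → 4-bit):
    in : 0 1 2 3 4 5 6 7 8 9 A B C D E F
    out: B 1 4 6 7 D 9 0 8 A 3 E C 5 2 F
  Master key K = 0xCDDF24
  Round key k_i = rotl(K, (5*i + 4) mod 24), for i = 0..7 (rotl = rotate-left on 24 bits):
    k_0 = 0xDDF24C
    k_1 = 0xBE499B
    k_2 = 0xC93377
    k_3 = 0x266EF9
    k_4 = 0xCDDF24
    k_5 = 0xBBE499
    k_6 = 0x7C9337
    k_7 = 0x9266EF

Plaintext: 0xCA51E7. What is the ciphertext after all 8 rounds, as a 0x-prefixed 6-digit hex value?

0x32829E

s_0 = plaintext = 0xCA51E7
s_1 = Round(s_0, k_0) = 0x1E7A9B
s_2 = Round(s_1, k_1) = 0xA9B75C
s_3 = Round(s_2, k_2) = 0x75CDD5
s_4 = Round(s_3, k_3) = 0xDD5110
s_5 = Round(s_4, k_4) = 0x110FB2
s_6 = Round(s_5, k_5) = 0xFB2F5E
s_7 = Round(s_6, k_6) = 0xF5E328
s_8 = Round(s_7, k_7) = 0x32829E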